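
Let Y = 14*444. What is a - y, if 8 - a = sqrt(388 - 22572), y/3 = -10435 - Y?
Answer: 49961 - 2*I*sqrt(5546) ≈ 49961.0 - 148.94*I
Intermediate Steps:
Y = 6216
y = -49953 (y = 3*(-10435 - 1*6216) = 3*(-10435 - 6216) = 3*(-16651) = -49953)
a = 8 - 2*I*sqrt(5546) (a = 8 - sqrt(388 - 22572) = 8 - sqrt(-22184) = 8 - 2*I*sqrt(5546) ≈ 8.0 - 148.94*I)
a - y = (8 - 2*I*sqrt(5546)) - 1*(-49953) = (8 - 2*I*sqrt(5546)) + 49953 = 49961 - 2*I*sqrt(5546)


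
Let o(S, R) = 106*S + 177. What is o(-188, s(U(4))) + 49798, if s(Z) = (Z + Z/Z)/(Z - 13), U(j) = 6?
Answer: 30047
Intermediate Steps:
s(Z) = (1 + Z)/(-13 + Z) (s(Z) = (Z + 1)/(-13 + Z) = (1 + Z)/(-13 + Z))
o(S, R) = 177 + 106*S
o(-188, s(U(4))) + 49798 = (177 + 106*(-188)) + 49798 = (177 - 19928) + 49798 = -19751 + 49798 = 30047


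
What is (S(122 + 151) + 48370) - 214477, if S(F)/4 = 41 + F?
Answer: -164851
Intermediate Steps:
S(F) = 164 + 4*F (S(F) = 4*(41 + F) = 164 + 4*F)
(S(122 + 151) + 48370) - 214477 = ((164 + 4*(122 + 151)) + 48370) - 214477 = ((164 + 4*273) + 48370) - 214477 = ((164 + 1092) + 48370) - 214477 = (1256 + 48370) - 214477 = 49626 - 214477 = -164851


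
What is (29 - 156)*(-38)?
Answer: 4826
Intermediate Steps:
(29 - 156)*(-38) = -127*(-38) = 4826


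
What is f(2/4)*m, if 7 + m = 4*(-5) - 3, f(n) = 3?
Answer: -90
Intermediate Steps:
m = -30 (m = -7 + (4*(-5) - 3) = -7 + (-20 - 3) = -7 - 23 = -30)
f(2/4)*m = 3*(-30) = -90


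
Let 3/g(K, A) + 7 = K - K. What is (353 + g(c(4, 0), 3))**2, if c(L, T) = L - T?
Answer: 6091024/49 ≈ 1.2431e+5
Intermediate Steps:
g(K, A) = -3/7 (g(K, A) = 3/(-7 + (K - K)) = 3/(-7 + 0) = 3/(-7) = 3*(-1/7) = -3/7)
(353 + g(c(4, 0), 3))**2 = (353 - 3/7)**2 = (2468/7)**2 = 6091024/49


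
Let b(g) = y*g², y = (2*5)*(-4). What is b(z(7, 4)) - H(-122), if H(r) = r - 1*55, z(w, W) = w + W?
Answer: -4663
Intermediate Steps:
y = -40 (y = 10*(-4) = -40)
z(w, W) = W + w
H(r) = -55 + r (H(r) = r - 55 = -55 + r)
b(g) = -40*g²
b(z(7, 4)) - H(-122) = -40*(4 + 7)² - (-55 - 122) = -40*11² - 1*(-177) = -40*121 + 177 = -4840 + 177 = -4663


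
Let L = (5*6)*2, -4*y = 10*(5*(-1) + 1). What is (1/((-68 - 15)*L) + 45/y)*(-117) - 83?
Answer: -1011731/1660 ≈ -609.48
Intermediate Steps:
y = 10 (y = -5*(5*(-1) + 1)/2 = -5*(-5 + 1)/2 = -5*(-4)/2 = -¼*(-40) = 10)
L = 60 (L = 30*2 = 60)
(1/((-68 - 15)*L) + 45/y)*(-117) - 83 = (1/(-68 - 15*60) + 45/10)*(-117) - 83 = ((1/60)/(-83) + 45*(⅒))*(-117) - 83 = (-1/83*1/60 + 9/2)*(-117) - 83 = (-1/4980 + 9/2)*(-117) - 83 = (22409/4980)*(-117) - 83 = -873951/1660 - 83 = -1011731/1660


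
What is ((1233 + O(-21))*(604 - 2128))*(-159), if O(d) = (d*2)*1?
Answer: 288598356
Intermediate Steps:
O(d) = 2*d (O(d) = (2*d)*1 = 2*d)
((1233 + O(-21))*(604 - 2128))*(-159) = ((1233 + 2*(-21))*(604 - 2128))*(-159) = ((1233 - 42)*(-1524))*(-159) = (1191*(-1524))*(-159) = -1815084*(-159) = 288598356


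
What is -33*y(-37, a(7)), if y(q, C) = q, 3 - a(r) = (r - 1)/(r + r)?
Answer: 1221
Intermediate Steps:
a(r) = 3 - (-1 + r)/(2*r) (a(r) = 3 - (r - 1)/(r + r) = 3 - (-1 + r)/(2*r))
-33*y(-37, a(7)) = -33*(-37) = 1221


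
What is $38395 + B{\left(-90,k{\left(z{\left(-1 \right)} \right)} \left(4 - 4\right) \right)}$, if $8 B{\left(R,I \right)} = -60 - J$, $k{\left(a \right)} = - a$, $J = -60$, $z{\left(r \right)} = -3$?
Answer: $38395$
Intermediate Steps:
$B{\left(R,I \right)} = 0$ ($B{\left(R,I \right)} = \frac{-60 - -60}{8} = \frac{-60 + 60}{8} = \frac{1}{8} \cdot 0 = 0$)
$38395 + B{\left(-90,k{\left(z{\left(-1 \right)} \right)} \left(4 - 4\right) \right)} = 38395 + 0 = 38395$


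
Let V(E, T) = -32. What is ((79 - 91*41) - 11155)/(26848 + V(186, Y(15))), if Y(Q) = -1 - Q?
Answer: -14807/26816 ≈ -0.55217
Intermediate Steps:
((79 - 91*41) - 11155)/(26848 + V(186, Y(15))) = ((79 - 91*41) - 11155)/(26848 - 32) = ((79 - 3731) - 11155)/26816 = (-3652 - 11155)*(1/26816) = -14807*1/26816 = -14807/26816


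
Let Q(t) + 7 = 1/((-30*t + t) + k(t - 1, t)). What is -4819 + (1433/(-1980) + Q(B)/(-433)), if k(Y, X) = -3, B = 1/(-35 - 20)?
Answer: -140492327801/29149560 ≈ -4819.7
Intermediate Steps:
B = -1/55 (B = 1/(-55) = -1/55 ≈ -0.018182)
Q(t) = -7 + 1/(-3 - 29*t) (Q(t) = -7 + 1/((-30*t + t) - 3) = -7 + 1/(-29*t - 3) = -7 + 1/(-3 - 29*t))
-4819 + (1433/(-1980) + Q(B)/(-433)) = -4819 + (1433/(-1980) + ((-22 - 203*(-1/55))/(3 + 29*(-1/55)))/(-433)) = -4819 + (1433*(-1/1980) + ((-22 + 203/55)/(3 - 29/55))*(-1/433)) = -4819 + (-1433/1980 + (-1007/55/(136/55))*(-1/433)) = -4819 + (-1433/1980 + ((55/136)*(-1007/55))*(-1/433)) = -4819 + (-1433/1980 - 1007/136*(-1/433)) = -4819 + (-1433/1980 + 1007/58888) = -4819 - 20598161/29149560 = -140492327801/29149560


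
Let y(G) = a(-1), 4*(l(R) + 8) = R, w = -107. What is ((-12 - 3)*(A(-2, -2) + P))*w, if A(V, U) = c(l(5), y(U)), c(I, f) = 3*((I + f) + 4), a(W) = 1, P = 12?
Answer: 43335/4 ≈ 10834.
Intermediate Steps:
l(R) = -8 + R/4
y(G) = 1
c(I, f) = 12 + 3*I + 3*f (c(I, f) = 3*(4 + I + f) = 12 + 3*I + 3*f)
A(V, U) = -21/4 (A(V, U) = 12 + 3*(-8 + (1/4)*5) + 3*1 = 12 + 3*(-8 + 5/4) + 3 = 12 + 3*(-27/4) + 3 = 12 - 81/4 + 3 = -21/4)
((-12 - 3)*(A(-2, -2) + P))*w = ((-12 - 3)*(-21/4 + 12))*(-107) = -15*27/4*(-107) = -405/4*(-107) = 43335/4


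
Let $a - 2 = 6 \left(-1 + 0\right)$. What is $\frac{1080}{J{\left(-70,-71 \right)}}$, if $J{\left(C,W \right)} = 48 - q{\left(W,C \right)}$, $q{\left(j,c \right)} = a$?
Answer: $\frac{270}{13} \approx 20.769$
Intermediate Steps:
$a = -4$ ($a = 2 + 6 \left(-1 + 0\right) = 2 + 6 \left(-1\right) = 2 - 6 = -4$)
$q{\left(j,c \right)} = -4$
$J{\left(C,W \right)} = 52$ ($J{\left(C,W \right)} = 48 - -4 = 48 + 4 = 52$)
$\frac{1080}{J{\left(-70,-71 \right)}} = \frac{1080}{52} = 1080 \cdot \frac{1}{52} = \frac{270}{13}$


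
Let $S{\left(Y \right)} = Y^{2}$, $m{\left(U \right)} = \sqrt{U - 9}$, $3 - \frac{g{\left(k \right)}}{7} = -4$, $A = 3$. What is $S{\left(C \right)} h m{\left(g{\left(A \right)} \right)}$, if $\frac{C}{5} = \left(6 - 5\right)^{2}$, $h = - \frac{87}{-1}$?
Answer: $4350 \sqrt{10} \approx 13756.0$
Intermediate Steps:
$h = 87$ ($h = \left(-87\right) \left(-1\right) = 87$)
$g{\left(k \right)} = 49$ ($g{\left(k \right)} = 21 - -28 = 21 + 28 = 49$)
$C = 5$ ($C = 5 \left(6 - 5\right)^{2} = 5 \cdot 1^{2} = 5 \cdot 1 = 5$)
$m{\left(U \right)} = \sqrt{-9 + U}$
$S{\left(C \right)} h m{\left(g{\left(A \right)} \right)} = 5^{2} \cdot 87 \sqrt{-9 + 49} = 25 \cdot 87 \sqrt{40} = 2175 \cdot 2 \sqrt{10} = 4350 \sqrt{10}$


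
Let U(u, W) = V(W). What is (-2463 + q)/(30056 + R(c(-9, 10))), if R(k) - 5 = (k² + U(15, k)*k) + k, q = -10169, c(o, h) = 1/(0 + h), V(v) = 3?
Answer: -1263200/3006141 ≈ -0.42021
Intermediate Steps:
c(o, h) = 1/h
U(u, W) = 3
R(k) = 5 + k² + 4*k (R(k) = 5 + ((k² + 3*k) + k) = 5 + (k² + 4*k) = 5 + k² + 4*k)
(-2463 + q)/(30056 + R(c(-9, 10))) = (-2463 - 10169)/(30056 + (5 + (1/10)² + 4/10)) = -12632/(30056 + (5 + (⅒)² + 4*(⅒))) = -12632/(30056 + (5 + 1/100 + ⅖)) = -12632/(30056 + 541/100) = -12632/3006141/100 = -12632*100/3006141 = -1263200/3006141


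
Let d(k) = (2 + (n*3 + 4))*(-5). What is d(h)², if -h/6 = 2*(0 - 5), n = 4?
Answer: 8100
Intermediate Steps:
h = 60 (h = -12*(0 - 5) = -12*(-5) = -6*(-10) = 60)
d(k) = -90 (d(k) = (2 + (4*3 + 4))*(-5) = (2 + (12 + 4))*(-5) = (2 + 16)*(-5) = 18*(-5) = -90)
d(h)² = (-90)² = 8100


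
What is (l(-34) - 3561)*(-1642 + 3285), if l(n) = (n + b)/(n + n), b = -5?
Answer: -397785087/68 ≈ -5.8498e+6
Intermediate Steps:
l(n) = (-5 + n)/(2*n) (l(n) = (n - 5)/(n + n) = (-5 + n)/((2*n)) = (-5 + n)*(1/(2*n)) = (-5 + n)/(2*n))
(l(-34) - 3561)*(-1642 + 3285) = ((½)*(-5 - 34)/(-34) - 3561)*(-1642 + 3285) = ((½)*(-1/34)*(-39) - 3561)*1643 = (39/68 - 3561)*1643 = -242109/68*1643 = -397785087/68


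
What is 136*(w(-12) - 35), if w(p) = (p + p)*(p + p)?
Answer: 73576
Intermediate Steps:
w(p) = 4*p² (w(p) = (2*p)*(2*p) = 4*p²)
136*(w(-12) - 35) = 136*(4*(-12)² - 35) = 136*(4*144 - 35) = 136*(576 - 35) = 136*541 = 73576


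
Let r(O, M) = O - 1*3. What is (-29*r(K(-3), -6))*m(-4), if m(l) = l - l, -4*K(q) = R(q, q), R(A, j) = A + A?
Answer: 0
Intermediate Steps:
R(A, j) = 2*A
K(q) = -q/2
r(O, M) = -3 + O (r(O, M) = O - 3 = -3 + O)
m(l) = 0
(-29*r(K(-3), -6))*m(-4) = -29*(-3 - ½*(-3))*0 = -29*(-3 + 3/2)*0 = -29*(-3/2)*0 = (87/2)*0 = 0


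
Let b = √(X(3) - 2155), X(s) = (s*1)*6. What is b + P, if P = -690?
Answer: -690 + I*√2137 ≈ -690.0 + 46.228*I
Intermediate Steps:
X(s) = 6*s (X(s) = s*6 = 6*s)
b = I*√2137 (b = √(6*3 - 2155) = √(18 - 2155) = √(-2137) = I*√2137 ≈ 46.228*I)
b + P = I*√2137 - 690 = -690 + I*√2137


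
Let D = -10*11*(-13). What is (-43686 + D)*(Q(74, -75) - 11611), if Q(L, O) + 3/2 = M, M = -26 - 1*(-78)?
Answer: 488500488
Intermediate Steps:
D = 1430 (D = -110*(-13) = 1430)
M = 52 (M = -26 + 78 = 52)
Q(L, O) = 101/2 (Q(L, O) = -3/2 + 52 = 101/2)
(-43686 + D)*(Q(74, -75) - 11611) = (-43686 + 1430)*(101/2 - 11611) = -42256*(-23121/2) = 488500488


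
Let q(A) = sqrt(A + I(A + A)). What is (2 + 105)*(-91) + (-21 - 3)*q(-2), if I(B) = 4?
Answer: -9737 - 24*sqrt(2) ≈ -9770.9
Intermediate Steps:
q(A) = sqrt(4 + A) (q(A) = sqrt(A + 4) = sqrt(4 + A))
(2 + 105)*(-91) + (-21 - 3)*q(-2) = (2 + 105)*(-91) + (-21 - 3)*sqrt(4 - 2) = 107*(-91) - 24*sqrt(2) = -9737 - 24*sqrt(2)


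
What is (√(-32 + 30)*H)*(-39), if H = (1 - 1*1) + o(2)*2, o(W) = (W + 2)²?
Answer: -1248*I*√2 ≈ -1764.9*I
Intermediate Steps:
o(W) = (2 + W)²
H = 32 (H = (1 - 1*1) + (2 + 2)²*2 = (1 - 1) + 4²*2 = 0 + 16*2 = 0 + 32 = 32)
(√(-32 + 30)*H)*(-39) = (√(-32 + 30)*32)*(-39) = (√(-2)*32)*(-39) = ((I*√2)*32)*(-39) = (32*I*√2)*(-39) = -1248*I*√2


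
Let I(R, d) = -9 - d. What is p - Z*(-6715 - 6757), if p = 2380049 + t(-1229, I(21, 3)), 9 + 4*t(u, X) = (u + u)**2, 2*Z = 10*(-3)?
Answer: 14753631/4 ≈ 3.6884e+6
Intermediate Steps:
Z = -15 (Z = (10*(-3))/2 = (1/2)*(-30) = -15)
t(u, X) = -9/4 + u**2 (t(u, X) = -9/4 + (u + u)**2/4 = -9/4 + (2*u)**2/4 = -9/4 + (4*u**2)/4 = -9/4 + u**2)
p = 15561951/4 (p = 2380049 + (-9/4 + (-1229)**2) = 2380049 + (-9/4 + 1510441) = 2380049 + 6041755/4 = 15561951/4 ≈ 3.8905e+6)
p - Z*(-6715 - 6757) = 15561951/4 - (-15)*(-6715 - 6757) = 15561951/4 - (-15)*(-13472) = 15561951/4 - 1*202080 = 15561951/4 - 202080 = 14753631/4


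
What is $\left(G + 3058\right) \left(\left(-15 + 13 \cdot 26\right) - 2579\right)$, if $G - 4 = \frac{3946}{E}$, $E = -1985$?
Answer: $- \frac{13703223744}{1985} \approx -6.9034 \cdot 10^{6}$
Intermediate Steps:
$G = \frac{3994}{1985}$ ($G = 4 + \frac{3946}{-1985} = 4 + 3946 \left(- \frac{1}{1985}\right) = 4 - \frac{3946}{1985} = \frac{3994}{1985} \approx 2.0121$)
$\left(G + 3058\right) \left(\left(-15 + 13 \cdot 26\right) - 2579\right) = \left(\frac{3994}{1985} + 3058\right) \left(\left(-15 + 13 \cdot 26\right) - 2579\right) = \frac{6074124 \left(\left(-15 + 338\right) - 2579\right)}{1985} = \frac{6074124 \left(323 - 2579\right)}{1985} = \frac{6074124}{1985} \left(-2256\right) = - \frac{13703223744}{1985}$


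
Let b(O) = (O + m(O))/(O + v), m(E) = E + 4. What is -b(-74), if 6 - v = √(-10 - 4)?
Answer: -1632/773 + 24*I*√14/773 ≈ -2.1113 + 0.11617*I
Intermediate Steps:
m(E) = 4 + E
v = 6 - I*√14 (v = 6 - √(-10 - 4) = 6 - √(-14) = 6 - I*√14 ≈ 6.0 - 3.7417*I)
b(O) = (4 + 2*O)/(6 + O - I*√14) (b(O) = (O + (4 + O))/(O + (6 - I*√14)) = (4 + 2*O)/(6 + O - I*√14))
-b(-74) = -2*(2 - 74)/(6 - 74 - I*√14) = -2*(-72)/(-68 - I*√14) = -(-144)/(-68 - I*√14) = 144/(-68 - I*√14)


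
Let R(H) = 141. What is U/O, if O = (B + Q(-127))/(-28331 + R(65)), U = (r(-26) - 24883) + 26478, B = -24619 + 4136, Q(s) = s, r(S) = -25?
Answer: 4425830/2061 ≈ 2147.4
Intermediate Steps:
B = -20483
U = 1570 (U = (-25 - 24883) + 26478 = -24908 + 26478 = 1570)
O = 2061/2819 (O = (-20483 - 127)/(-28331 + 141) = -20610/(-28190) = -20610*(-1/28190) = 2061/2819 ≈ 0.73111)
U/O = 1570/(2061/2819) = 1570*(2819/2061) = 4425830/2061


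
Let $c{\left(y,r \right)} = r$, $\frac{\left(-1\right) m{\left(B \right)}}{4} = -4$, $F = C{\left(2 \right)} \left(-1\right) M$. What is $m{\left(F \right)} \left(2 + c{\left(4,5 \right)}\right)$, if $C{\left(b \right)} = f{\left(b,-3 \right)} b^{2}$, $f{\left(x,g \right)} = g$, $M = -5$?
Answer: $112$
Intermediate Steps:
$C{\left(b \right)} = - 3 b^{2}$
$F = -60$ ($F = - 3 \cdot 2^{2} \left(-1\right) \left(-5\right) = \left(-3\right) 4 \left(-1\right) \left(-5\right) = \left(-12\right) \left(-1\right) \left(-5\right) = 12 \left(-5\right) = -60$)
$m{\left(B \right)} = 16$ ($m{\left(B \right)} = \left(-4\right) \left(-4\right) = 16$)
$m{\left(F \right)} \left(2 + c{\left(4,5 \right)}\right) = 16 \left(2 + 5\right) = 16 \cdot 7 = 112$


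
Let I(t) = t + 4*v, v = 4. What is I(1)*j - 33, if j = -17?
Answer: -322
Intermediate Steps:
I(t) = 16 + t (I(t) = t + 4*4 = t + 16 = 16 + t)
I(1)*j - 33 = (16 + 1)*(-17) - 33 = 17*(-17) - 33 = -289 - 33 = -322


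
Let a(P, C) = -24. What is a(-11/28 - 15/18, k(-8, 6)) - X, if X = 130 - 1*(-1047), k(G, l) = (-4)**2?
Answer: -1201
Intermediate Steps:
k(G, l) = 16
X = 1177 (X = 130 + 1047 = 1177)
a(-11/28 - 15/18, k(-8, 6)) - X = -24 - 1*1177 = -24 - 1177 = -1201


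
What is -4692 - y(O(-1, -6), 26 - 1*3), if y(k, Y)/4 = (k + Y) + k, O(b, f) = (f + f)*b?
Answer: -4880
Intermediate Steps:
O(b, f) = 2*b*f (O(b, f) = (2*f)*b = 2*b*f)
y(k, Y) = 4*Y + 8*k (y(k, Y) = 4*((k + Y) + k) = 4*((Y + k) + k) = 4*(Y + 2*k) = 4*Y + 8*k)
-4692 - y(O(-1, -6), 26 - 1*3) = -4692 - (4*(26 - 1*3) + 8*(2*(-1)*(-6))) = -4692 - (4*(26 - 3) + 8*12) = -4692 - (4*23 + 96) = -4692 - (92 + 96) = -4692 - 1*188 = -4692 - 188 = -4880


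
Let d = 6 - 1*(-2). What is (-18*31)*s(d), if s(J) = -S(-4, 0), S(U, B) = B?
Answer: 0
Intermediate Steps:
d = 8 (d = 6 + 2 = 8)
s(J) = 0 (s(J) = -1*0 = 0)
(-18*31)*s(d) = -18*31*0 = -558*0 = 0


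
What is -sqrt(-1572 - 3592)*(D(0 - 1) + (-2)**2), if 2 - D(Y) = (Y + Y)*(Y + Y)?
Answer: -4*I*sqrt(1291) ≈ -143.72*I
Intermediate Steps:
D(Y) = 2 - 4*Y**2 (D(Y) = 2 - (Y + Y)*(Y + Y) = 2 - 2*Y*2*Y = 2 - 4*Y**2)
-sqrt(-1572 - 3592)*(D(0 - 1) + (-2)**2) = -sqrt(-1572 - 3592)*((2 - 4*(0 - 1)**2) + (-2)**2) = -sqrt(-5164)*((2 - 4*(-1)**2) + 4) = -2*I*sqrt(1291)*((2 - 4*1) + 4) = -2*I*sqrt(1291)*((2 - 4) + 4) = -2*I*sqrt(1291)*(-2 + 4) = -2*I*sqrt(1291)*2 = -4*I*sqrt(1291)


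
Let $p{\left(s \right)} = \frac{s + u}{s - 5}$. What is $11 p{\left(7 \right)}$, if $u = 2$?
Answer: $\frac{99}{2} \approx 49.5$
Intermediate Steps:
$p{\left(s \right)} = \frac{2 + s}{-5 + s}$ ($p{\left(s \right)} = \frac{s + 2}{s - 5} = \frac{2 + s}{-5 + s}$)
$11 p{\left(7 \right)} = 11 \frac{2 + 7}{-5 + 7} = 11 \cdot \frac{1}{2} \cdot 9 = 11 \cdot \frac{9}{2} = \frac{99}{2}$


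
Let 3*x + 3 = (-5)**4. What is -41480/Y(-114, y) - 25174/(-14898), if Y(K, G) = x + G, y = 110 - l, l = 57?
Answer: -917123113/5817669 ≈ -157.64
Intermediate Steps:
x = 622/3 (x = -1 + (1/3)*(-5)**4 = -1 + (1/3)*625 = -1 + 625/3 = 622/3 ≈ 207.33)
y = 53 (y = 110 - 1*57 = 110 - 57 = 53)
Y(K, G) = 622/3 + G
-41480/Y(-114, y) - 25174/(-14898) = -41480/(622/3 + 53) - 25174/(-14898) = -41480/781/3 - 25174*(-1/14898) = -41480*3/781 + 12587/7449 = -124440/781 + 12587/7449 = -917123113/5817669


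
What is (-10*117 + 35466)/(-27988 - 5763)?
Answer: -34296/33751 ≈ -1.0161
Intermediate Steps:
(-10*117 + 35466)/(-27988 - 5763) = (-1170 + 35466)/(-33751) = 34296*(-1/33751) = -34296/33751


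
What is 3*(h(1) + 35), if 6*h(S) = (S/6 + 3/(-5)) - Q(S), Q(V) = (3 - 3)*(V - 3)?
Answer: 6287/60 ≈ 104.78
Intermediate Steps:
Q(V) = 0 (Q(V) = 0*(-3 + V) = 0)
h(S) = -1/10 + S/36 (h(S) = ((S/6 + 3/(-5)) - 1*0)/6 = ((S*(1/6) + 3*(-1/5)) + 0)/6 = ((S/6 - 3/5) + 0)/6 = ((-3/5 + S/6) + 0)/6 = (-3/5 + S/6)/6 = -1/10 + S/36)
3*(h(1) + 35) = 3*((-1/10 + (1/36)*1) + 35) = 3*((-1/10 + 1/36) + 35) = 3*(-13/180 + 35) = 3*(6287/180) = 6287/60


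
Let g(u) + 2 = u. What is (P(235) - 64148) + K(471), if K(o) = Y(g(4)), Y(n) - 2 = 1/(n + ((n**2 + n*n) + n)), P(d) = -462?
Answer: -775295/12 ≈ -64608.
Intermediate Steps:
g(u) = -2 + u
Y(n) = 2 + 1/(2*n + 2*n**2) (Y(n) = 2 + 1/(n + ((n**2 + n*n) + n)) = 2 + 1/(n + ((n**2 + n**2) + n)) = 2 + 1/(n + (2*n**2 + n)) = 2 + 1/(n + (n + 2*n**2)) = 2 + 1/(2*n + 2*n**2))
K(o) = 25/12 (K(o) = (1 + 4*(-2 + 4) + 4*(-2 + 4)**2)/(2*(-2 + 4)*(1 + (-2 + 4))) = (1/2)*(1 + 4*2 + 4*2**2)/(2*(1 + 2)) = (1/2)*(1/2)*(1 + 8 + 4*4)/3 = (1/2)*(1/2)*(1/3)*(1 + 8 + 16) = (1/2)*(1/2)*(1/3)*25 = 25/12)
(P(235) - 64148) + K(471) = (-462 - 64148) + 25/12 = -64610 + 25/12 = -775295/12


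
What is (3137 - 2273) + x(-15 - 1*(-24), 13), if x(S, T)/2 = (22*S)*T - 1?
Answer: 6010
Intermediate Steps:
x(S, T) = -2 + 44*S*T (x(S, T) = 2*((22*S)*T - 1) = 2*(22*S*T - 1) = 2*(-1 + 22*S*T) = -2 + 44*S*T)
(3137 - 2273) + x(-15 - 1*(-24), 13) = (3137 - 2273) + (-2 + 44*(-15 - 1*(-24))*13) = 864 + (-2 + 44*(-15 + 24)*13) = 864 + (-2 + 44*9*13) = 864 + (-2 + 5148) = 864 + 5146 = 6010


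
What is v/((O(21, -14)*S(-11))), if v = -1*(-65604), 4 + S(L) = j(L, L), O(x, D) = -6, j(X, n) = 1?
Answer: 10934/3 ≈ 3644.7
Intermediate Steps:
S(L) = -3 (S(L) = -4 + 1 = -3)
v = 65604
v/((O(21, -14)*S(-11))) = 65604/((-6*(-3))) = 65604/18 = 65604*(1/18) = 10934/3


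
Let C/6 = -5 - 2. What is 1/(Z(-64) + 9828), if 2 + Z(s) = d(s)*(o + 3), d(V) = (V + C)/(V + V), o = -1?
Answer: 32/314485 ≈ 0.00010175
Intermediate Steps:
C = -42 (C = 6*(-5 - 2) = 6*(-7) = -42)
d(V) = (-42 + V)/(2*V) (d(V) = (V - 42)/(V + V) = (-42 + V)/((2*V)) = (-42 + V)*(1/(2*V)) = (-42 + V)/(2*V))
Z(s) = -2 + (-42 + s)/s (Z(s) = -2 + ((-42 + s)/(2*s))*(-1 + 3) = -2 + ((-42 + s)/(2*s))*2 = -2 + (-42 + s)/s)
1/(Z(-64) + 9828) = 1/((-42 - 1*(-64))/(-64) + 9828) = 1/(-(-42 + 64)/64 + 9828) = 1/(-1/64*22 + 9828) = 1/(-11/32 + 9828) = 1/(314485/32) = 32/314485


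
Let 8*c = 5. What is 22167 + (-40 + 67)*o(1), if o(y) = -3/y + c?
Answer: 176823/8 ≈ 22103.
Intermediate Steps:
c = 5/8 (c = (1/8)*5 = 5/8 ≈ 0.62500)
o(y) = 5/8 - 3/y (o(y) = -3/y + 5/8 = 5/8 - 3/y)
22167 + (-40 + 67)*o(1) = 22167 + (-40 + 67)*(5/8 - 3/1) = 22167 + 27*(5/8 - 3*1) = 22167 + 27*(5/8 - 3) = 22167 + 27*(-19/8) = 22167 - 513/8 = 176823/8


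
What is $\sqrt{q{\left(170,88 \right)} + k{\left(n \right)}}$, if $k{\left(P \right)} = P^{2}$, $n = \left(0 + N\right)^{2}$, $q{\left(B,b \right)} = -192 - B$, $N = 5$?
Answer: $\sqrt{263} \approx 16.217$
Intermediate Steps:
$n = 25$ ($n = \left(0 + 5\right)^{2} = 5^{2} = 25$)
$\sqrt{q{\left(170,88 \right)} + k{\left(n \right)}} = \sqrt{\left(-192 - 170\right) + 25^{2}} = \sqrt{\left(-192 - 170\right) + 625} = \sqrt{-362 + 625} = \sqrt{263}$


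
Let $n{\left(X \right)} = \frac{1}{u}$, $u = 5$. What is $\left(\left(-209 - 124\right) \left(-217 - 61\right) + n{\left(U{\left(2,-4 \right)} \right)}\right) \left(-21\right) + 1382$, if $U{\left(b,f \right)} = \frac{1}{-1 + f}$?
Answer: $- \frac{9713381}{5} \approx -1.9427 \cdot 10^{6}$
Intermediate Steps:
$n{\left(X \right)} = \frac{1}{5}$
$\left(\left(-209 - 124\right) \left(-217 - 61\right) + n{\left(U{\left(2,-4 \right)} \right)}\right) \left(-21\right) + 1382 = \left(\left(-209 - 124\right) \left(-217 - 61\right) + \frac{1}{5}\right) \left(-21\right) + 1382 = \left(\left(-333\right) \left(-278\right) + \frac{1}{5}\right) \left(-21\right) + 1382 = \left(92574 + \frac{1}{5}\right) \left(-21\right) + 1382 = \frac{462871}{5} \left(-21\right) + 1382 = - \frac{9720291}{5} + 1382 = - \frac{9713381}{5}$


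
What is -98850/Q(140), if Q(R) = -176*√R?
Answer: 9885*√35/1232 ≈ 47.468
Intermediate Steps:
Q(R) = -176*√R
-98850/Q(140) = -98850*(-√35/12320) = -(-9885)*√35/1232 = 9885*√35/1232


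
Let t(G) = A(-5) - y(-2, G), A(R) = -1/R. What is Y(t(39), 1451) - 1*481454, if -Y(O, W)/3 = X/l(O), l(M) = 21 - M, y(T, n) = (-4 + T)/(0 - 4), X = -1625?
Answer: -107315492/223 ≈ -4.8124e+5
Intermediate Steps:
y(T, n) = 1 - T/4 (y(T, n) = (-4 + T)/(-4) = (-4 + T)*(-¼) = 1 - T/4)
t(G) = -13/10 (t(G) = -1/(-5) - (1 - ¼*(-2)) = -1*(-⅕) - (1 + ½) = ⅕ - 1*3/2 = ⅕ - 3/2 = -13/10)
Y(O, W) = 4875/(21 - O) (Y(O, W) = -(-4875)/(21 - O) = 4875/(21 - O))
Y(t(39), 1451) - 1*481454 = -4875/(-21 - 13/10) - 1*481454 = -4875/(-223/10) - 481454 = -4875*(-10/223) - 481454 = 48750/223 - 481454 = -107315492/223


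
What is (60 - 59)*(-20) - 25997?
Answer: -26017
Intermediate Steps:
(60 - 59)*(-20) - 25997 = 1*(-20) - 25997 = -20 - 25997 = -26017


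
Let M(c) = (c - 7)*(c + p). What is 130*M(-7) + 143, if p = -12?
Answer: 34723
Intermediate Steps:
M(c) = (-12 + c)*(-7 + c) (M(c) = (c - 7)*(c - 12) = (-7 + c)*(-12 + c) = (-12 + c)*(-7 + c))
130*M(-7) + 143 = 130*(84 + (-7)² - 19*(-7)) + 143 = 130*(84 + 49 + 133) + 143 = 130*266 + 143 = 34580 + 143 = 34723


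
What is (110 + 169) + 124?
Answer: 403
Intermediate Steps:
(110 + 169) + 124 = 279 + 124 = 403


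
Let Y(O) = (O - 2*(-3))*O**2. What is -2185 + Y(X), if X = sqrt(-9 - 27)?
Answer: -2401 - 216*I ≈ -2401.0 - 216.0*I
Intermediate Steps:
X = 6*I (X = sqrt(-36) = 6*I ≈ 6.0*I)
Y(O) = O**2*(6 + O) (Y(O) = (O + 6)*O**2 = (6 + O)*O**2 = O**2*(6 + O))
-2185 + Y(X) = -2185 + (6*I)**2*(6 + 6*I) = -2185 - 36*(6 + 6*I) = -2185 + (-216 - 216*I) = -2401 - 216*I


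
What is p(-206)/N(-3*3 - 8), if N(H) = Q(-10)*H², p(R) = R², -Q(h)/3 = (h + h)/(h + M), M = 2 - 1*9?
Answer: -10609/255 ≈ -41.604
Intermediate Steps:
M = -7 (M = 2 - 9 = -7)
Q(h) = -6*h/(-7 + h) (Q(h) = -3*(h + h)/(h - 7) = -3*2*h/(-7 + h) = -6*h/(-7 + h))
N(H) = -60*H²/17 (N(H) = (-6*(-10)/(-7 - 10))*H² = (-6*(-10)/(-17))*H² = (-6*(-10)*(-1/17))*H² = -60*H²/17)
p(-206)/N(-3*3 - 8) = (-206)²/((-60*(-3*3 - 8)²/17)) = 42436/((-60*(-9 - 8)²/17)) = 42436/((-60/17*(-17)²)) = 42436/((-60/17*289)) = 42436/(-1020) = 42436*(-1/1020) = -10609/255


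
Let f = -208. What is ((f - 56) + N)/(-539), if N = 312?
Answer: -48/539 ≈ -0.089054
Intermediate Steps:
((f - 56) + N)/(-539) = ((-208 - 56) + 312)/(-539) = (-264 + 312)*(-1/539) = 48*(-1/539) = -48/539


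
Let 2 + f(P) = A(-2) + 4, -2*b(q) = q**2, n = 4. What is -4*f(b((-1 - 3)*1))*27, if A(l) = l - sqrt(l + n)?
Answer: 108*sqrt(2) ≈ 152.74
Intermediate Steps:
b(q) = -q**2/2
A(l) = l - sqrt(4 + l) (A(l) = l - sqrt(l + 4) = l - sqrt(4 + l))
f(P) = -sqrt(2) (f(P) = -2 + ((-2 - sqrt(4 - 2)) + 4) = -2 + ((-2 - sqrt(2)) + 4) = -2 + (2 - sqrt(2)) = -sqrt(2))
-4*f(b((-1 - 3)*1))*27 = -(-4)*sqrt(2)*27 = (4*sqrt(2))*27 = 108*sqrt(2)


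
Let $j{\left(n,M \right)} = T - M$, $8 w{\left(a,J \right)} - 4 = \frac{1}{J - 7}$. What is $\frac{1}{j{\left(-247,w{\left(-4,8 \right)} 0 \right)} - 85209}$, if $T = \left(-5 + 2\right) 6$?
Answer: $- \frac{1}{85227} \approx -1.1733 \cdot 10^{-5}$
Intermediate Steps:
$w{\left(a,J \right)} = \frac{1}{2} + \frac{1}{8 \left(-7 + J\right)}$ ($w{\left(a,J \right)} = \frac{1}{2} + \frac{1}{8 \left(J - 7\right)} = \frac{1}{2} + \frac{1}{8 \left(-7 + J\right)}$)
$T = -18$ ($T = \left(-3\right) 6 = -18$)
$j{\left(n,M \right)} = -18 - M$
$\frac{1}{j{\left(-247,w{\left(-4,8 \right)} 0 \right)} - 85209} = \frac{1}{\left(-18 - \frac{-27 + 4 \cdot 8}{8 \left(-7 + 8\right)} 0\right) - 85209} = \frac{1}{\left(-18 - \frac{-27 + 32}{8 \cdot 1} \cdot 0\right) - 85209} = \frac{1}{\left(-18 - \frac{1}{8} \cdot 1 \cdot 5 \cdot 0\right) - 85209} = \frac{1}{\left(-18 - \frac{5}{8} \cdot 0\right) - 85209} = \frac{1}{\left(-18 - 0\right) - 85209} = \frac{1}{\left(-18 + 0\right) - 85209} = \frac{1}{-18 - 85209} = \frac{1}{-85227} = - \frac{1}{85227}$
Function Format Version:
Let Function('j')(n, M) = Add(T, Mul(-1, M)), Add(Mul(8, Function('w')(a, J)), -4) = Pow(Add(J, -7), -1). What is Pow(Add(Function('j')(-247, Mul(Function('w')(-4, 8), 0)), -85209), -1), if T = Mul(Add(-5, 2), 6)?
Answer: Rational(-1, 85227) ≈ -1.1733e-5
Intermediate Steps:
Function('w')(a, J) = Add(Rational(1, 2), Mul(Rational(1, 8), Pow(Add(-7, J), -1))) (Function('w')(a, J) = Add(Rational(1, 2), Mul(Rational(1, 8), Pow(Add(J, -7), -1))) = Add(Rational(1, 2), Mul(Rational(1, 8), Pow(Add(-7, J), -1))))
T = -18 (T = Mul(-3, 6) = -18)
Function('j')(n, M) = Add(-18, Mul(-1, M))
Pow(Add(Function('j')(-247, Mul(Function('w')(-4, 8), 0)), -85209), -1) = Pow(Add(Add(-18, Mul(-1, Mul(Mul(Rational(1, 8), Pow(Add(-7, 8), -1), Add(-27, Mul(4, 8))), 0))), -85209), -1) = Pow(Add(Add(-18, Mul(-1, Mul(Mul(Rational(1, 8), Pow(1, -1), Add(-27, 32)), 0))), -85209), -1) = Pow(Add(Add(-18, Mul(-1, Mul(Mul(Rational(1, 8), 1, 5), 0))), -85209), -1) = Pow(Add(Add(-18, Mul(-1, Mul(Rational(5, 8), 0))), -85209), -1) = Pow(Add(Add(-18, Mul(-1, 0)), -85209), -1) = Pow(Add(Add(-18, 0), -85209), -1) = Pow(Add(-18, -85209), -1) = Pow(-85227, -1) = Rational(-1, 85227)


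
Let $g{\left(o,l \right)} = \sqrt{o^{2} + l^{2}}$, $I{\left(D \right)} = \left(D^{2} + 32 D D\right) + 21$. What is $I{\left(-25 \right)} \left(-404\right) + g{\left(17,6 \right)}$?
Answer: $-8340984 + 5 \sqrt{13} \approx -8.341 \cdot 10^{6}$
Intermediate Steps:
$I{\left(D \right)} = 21 + 33 D^{2}$ ($I{\left(D \right)} = \left(D^{2} + 32 D^{2}\right) + 21 = 33 D^{2} + 21 = 21 + 33 D^{2}$)
$g{\left(o,l \right)} = \sqrt{l^{2} + o^{2}}$
$I{\left(-25 \right)} \left(-404\right) + g{\left(17,6 \right)} = \left(21 + 33 \left(-25\right)^{2}\right) \left(-404\right) + \sqrt{6^{2} + 17^{2}} = \left(21 + 33 \cdot 625\right) \left(-404\right) + \sqrt{36 + 289} = \left(21 + 20625\right) \left(-404\right) + \sqrt{325} = 20646 \left(-404\right) + 5 \sqrt{13} = -8340984 + 5 \sqrt{13}$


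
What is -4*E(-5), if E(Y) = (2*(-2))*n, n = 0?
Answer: 0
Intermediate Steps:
E(Y) = 0 (E(Y) = (2*(-2))*0 = -4*0 = 0)
-4*E(-5) = -4*0 = 0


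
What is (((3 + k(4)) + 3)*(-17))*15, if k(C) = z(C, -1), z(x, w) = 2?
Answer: -2040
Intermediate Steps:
k(C) = 2
(((3 + k(4)) + 3)*(-17))*15 = (((3 + 2) + 3)*(-17))*15 = ((5 + 3)*(-17))*15 = (8*(-17))*15 = -136*15 = -2040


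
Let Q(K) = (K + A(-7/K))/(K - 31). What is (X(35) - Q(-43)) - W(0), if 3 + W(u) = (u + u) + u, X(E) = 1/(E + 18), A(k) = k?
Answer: 205747/84323 ≈ 2.4400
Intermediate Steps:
X(E) = 1/(18 + E)
Q(K) = (K - 7/K)/(-31 + K) (Q(K) = (K - 7/K)/(K - 31) = (K - 7/K)/(-31 + K))
W(u) = -3 + 3*u (W(u) = -3 + ((u + u) + u) = -3 + (2*u + u) = -3 + 3*u)
(X(35) - Q(-43)) - W(0) = (1/(18 + 35) - (-7 + (-43)²)/((-43)*(-31 - 43))) - (-3 + 3*0) = (1/53 - (-1)*(-7 + 1849)/(43*(-74))) - (-3 + 0) = (1/53 - (-1)*(-1)*1842/(43*74)) - 1*(-3) = (1/53 - 1*921/1591) + 3 = (1/53 - 921/1591) + 3 = -47222/84323 + 3 = 205747/84323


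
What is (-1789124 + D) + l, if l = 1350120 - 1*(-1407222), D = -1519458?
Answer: -551240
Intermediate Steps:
l = 2757342 (l = 1350120 + 1407222 = 2757342)
(-1789124 + D) + l = (-1789124 - 1519458) + 2757342 = -3308582 + 2757342 = -551240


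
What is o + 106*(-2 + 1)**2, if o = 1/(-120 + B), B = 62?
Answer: 6147/58 ≈ 105.98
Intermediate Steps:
o = -1/58 (o = 1/(-120 + 62) = 1/(-58) = -1/58 ≈ -0.017241)
o + 106*(-2 + 1)**2 = -1/58 + 106*(-2 + 1)**2 = -1/58 + 106*(-1)**2 = -1/58 + 106*1 = -1/58 + 106 = 6147/58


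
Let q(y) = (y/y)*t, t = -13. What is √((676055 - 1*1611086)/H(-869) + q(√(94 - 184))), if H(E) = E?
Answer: √802724846/869 ≈ 32.603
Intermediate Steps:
q(y) = -13 (q(y) = (y/y)*(-13) = 1*(-13) = -13)
√((676055 - 1*1611086)/H(-869) + q(√(94 - 184))) = √((676055 - 1*1611086)/(-869) - 13) = √((676055 - 1611086)*(-1/869) - 13) = √(-935031*(-1/869) - 13) = √(935031/869 - 13) = √(923734/869) = √802724846/869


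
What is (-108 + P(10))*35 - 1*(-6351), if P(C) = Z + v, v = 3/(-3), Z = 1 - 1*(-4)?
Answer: 2711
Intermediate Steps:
Z = 5 (Z = 1 + 4 = 5)
v = -1 (v = 3*(-⅓) = -1)
P(C) = 4 (P(C) = 5 - 1 = 4)
(-108 + P(10))*35 - 1*(-6351) = (-108 + 4)*35 - 1*(-6351) = -104*35 + 6351 = -3640 + 6351 = 2711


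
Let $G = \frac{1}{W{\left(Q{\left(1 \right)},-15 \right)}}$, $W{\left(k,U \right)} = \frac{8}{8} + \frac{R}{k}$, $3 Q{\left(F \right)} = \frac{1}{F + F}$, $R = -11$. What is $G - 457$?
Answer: $- \frac{29706}{65} \approx -457.02$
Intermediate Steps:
$Q{\left(F \right)} = \frac{1}{6 F}$ ($Q{\left(F \right)} = \frac{1}{3 \left(F + F\right)} = \frac{1}{3 \cdot 2 F} = \frac{\frac{1}{2} \frac{1}{F}}{3} = \frac{1}{6 F}$)
$W{\left(k,U \right)} = 1 - \frac{11}{k}$ ($W{\left(k,U \right)} = \frac{8}{8} - \frac{11}{k} = 8 \cdot \frac{1}{8} - \frac{11}{k} = 1 - \frac{11}{k}$)
$G = - \frac{1}{65}$ ($G = \frac{1}{\frac{1}{\frac{1}{6} \cdot 1^{-1}} \left(-11 + \frac{1}{6 \cdot 1}\right)} = \frac{1}{\frac{1}{\frac{1}{6} \cdot 1} \left(-11 + \frac{1}{6} \cdot 1\right)} = \frac{1}{\frac{1}{\frac{1}{6}} \left(-11 + \frac{1}{6}\right)} = \frac{1}{6 \left(- \frac{65}{6}\right)} = \frac{1}{-65} = - \frac{1}{65} \approx -0.015385$)
$G - 457 = - \frac{1}{65} - 457 = - \frac{29706}{65}$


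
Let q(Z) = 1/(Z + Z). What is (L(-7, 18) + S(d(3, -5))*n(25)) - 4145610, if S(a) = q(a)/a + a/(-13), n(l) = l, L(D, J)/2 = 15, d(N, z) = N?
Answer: -970066745/234 ≈ -4.1456e+6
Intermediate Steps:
L(D, J) = 30 (L(D, J) = 2*15 = 30)
q(Z) = 1/(2*Z)
S(a) = 1/(2*a²) - a/13 (S(a) = (1/(2*a))/a + a/(-13) = 1/(2*a²) + a*(-1/13) = 1/(2*a²) - a/13)
(L(-7, 18) + S(d(3, -5))*n(25)) - 4145610 = (30 + ((½)/3² - 1/13*3)*25) - 4145610 = (30 + ((½)*(⅑) - 3/13)*25) - 4145610 = (30 + (1/18 - 3/13)*25) - 4145610 = (30 - 41/234*25) - 4145610 = (30 - 1025/234) - 4145610 = 5995/234 - 4145610 = -970066745/234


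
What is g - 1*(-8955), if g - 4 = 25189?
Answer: 34148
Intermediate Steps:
g = 25193 (g = 4 + 25189 = 25193)
g - 1*(-8955) = 25193 - 1*(-8955) = 25193 + 8955 = 34148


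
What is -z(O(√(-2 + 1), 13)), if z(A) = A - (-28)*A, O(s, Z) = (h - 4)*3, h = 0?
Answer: 348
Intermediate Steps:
O(s, Z) = -12 (O(s, Z) = (0 - 4)*3 = -4*3 = -12)
z(A) = 29*A (z(A) = A + 28*A = 29*A)
-z(O(√(-2 + 1), 13)) = -29*(-12) = -1*(-348) = 348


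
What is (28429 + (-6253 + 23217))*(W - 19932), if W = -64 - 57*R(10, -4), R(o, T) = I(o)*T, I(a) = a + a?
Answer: -700686348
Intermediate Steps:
I(a) = 2*a
R(o, T) = 2*T*o (R(o, T) = (2*o)*T = 2*T*o)
W = 4496 (W = -64 - 114*(-4)*10 = -64 - 57*(-80) = -64 + 4560 = 4496)
(28429 + (-6253 + 23217))*(W - 19932) = (28429 + (-6253 + 23217))*(4496 - 19932) = (28429 + 16964)*(-15436) = 45393*(-15436) = -700686348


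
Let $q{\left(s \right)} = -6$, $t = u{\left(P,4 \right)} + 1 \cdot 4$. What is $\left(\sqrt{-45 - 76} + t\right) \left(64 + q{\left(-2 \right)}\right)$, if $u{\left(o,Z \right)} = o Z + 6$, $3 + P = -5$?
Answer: $-1276 + 638 i \approx -1276.0 + 638.0 i$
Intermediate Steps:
$P = -8$ ($P = -3 - 5 = -8$)
$u{\left(o,Z \right)} = 6 + Z o$ ($u{\left(o,Z \right)} = Z o + 6 = 6 + Z o$)
$t = -22$ ($t = \left(6 + 4 \left(-8\right)\right) + 1 \cdot 4 = \left(6 - 32\right) + 4 = -26 + 4 = -22$)
$\left(\sqrt{-45 - 76} + t\right) \left(64 + q{\left(-2 \right)}\right) = \left(\sqrt{-45 - 76} - 22\right) \left(64 - 6\right) = \left(\sqrt{-121} - 22\right) 58 = \left(11 i - 22\right) 58 = \left(-22 + 11 i\right) 58 = -1276 + 638 i$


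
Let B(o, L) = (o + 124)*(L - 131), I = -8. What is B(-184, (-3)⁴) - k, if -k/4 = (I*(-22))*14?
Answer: 12856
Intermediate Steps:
B(o, L) = (-131 + L)*(124 + o) (B(o, L) = (124 + o)*(-131 + L) = (-131 + L)*(124 + o))
k = -9856 (k = -4*(-8*(-22))*14 = -704*14 = -4*2464 = -9856)
B(-184, (-3)⁴) - k = (-16244 - 131*(-184) + 124*(-3)⁴ + (-3)⁴*(-184)) - 1*(-9856) = (-16244 + 24104 + 124*81 + 81*(-184)) + 9856 = (-16244 + 24104 + 10044 - 14904) + 9856 = 3000 + 9856 = 12856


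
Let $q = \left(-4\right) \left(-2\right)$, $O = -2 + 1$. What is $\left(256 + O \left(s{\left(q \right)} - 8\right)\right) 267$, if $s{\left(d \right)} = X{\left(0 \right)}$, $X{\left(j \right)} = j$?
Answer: $70488$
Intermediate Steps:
$O = -1$
$q = 8$
$s{\left(d \right)} = 0$
$\left(256 + O \left(s{\left(q \right)} - 8\right)\right) 267 = \left(256 - \left(0 - 8\right)\right) 267 = \left(256 - -8\right) 267 = \left(256 + 8\right) 267 = 264 \cdot 267 = 70488$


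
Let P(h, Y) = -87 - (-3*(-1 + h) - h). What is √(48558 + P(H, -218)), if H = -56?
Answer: 2*√12061 ≈ 219.65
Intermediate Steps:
P(h, Y) = -90 + 4*h (P(h, Y) = -87 - ((3 - 3*h) - h) = -87 - (3 - 4*h) = -87 + (-3 + 4*h) = -90 + 4*h)
√(48558 + P(H, -218)) = √(48558 + (-90 + 4*(-56))) = √(48558 + (-90 - 224)) = √(48558 - 314) = √48244 = 2*√12061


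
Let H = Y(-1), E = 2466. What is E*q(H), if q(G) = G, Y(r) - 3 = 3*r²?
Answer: 14796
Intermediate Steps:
Y(r) = 3 + 3*r²
H = 6 (H = 3 + 3*(-1)² = 3 + 3*1 = 3 + 3 = 6)
E*q(H) = 2466*6 = 14796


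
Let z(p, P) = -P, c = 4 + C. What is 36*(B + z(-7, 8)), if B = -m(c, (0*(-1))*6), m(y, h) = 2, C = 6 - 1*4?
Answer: -360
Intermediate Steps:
C = 2 (C = 6 - 4 = 2)
c = 6 (c = 4 + 2 = 6)
B = -2 (B = -1*2 = -2)
36*(B + z(-7, 8)) = 36*(-2 - 1*8) = 36*(-2 - 8) = 36*(-10) = -360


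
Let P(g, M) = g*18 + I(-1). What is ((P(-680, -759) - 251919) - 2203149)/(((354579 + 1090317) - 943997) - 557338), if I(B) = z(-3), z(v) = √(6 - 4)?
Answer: 822436/18813 - √2/56439 ≈ 43.716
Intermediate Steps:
z(v) = √2
I(B) = √2
P(g, M) = √2 + 18*g (P(g, M) = g*18 + √2 = 18*g + √2 = √2 + 18*g)
((P(-680, -759) - 251919) - 2203149)/(((354579 + 1090317) - 943997) - 557338) = (((√2 + 18*(-680)) - 251919) - 2203149)/(((354579 + 1090317) - 943997) - 557338) = (((√2 - 12240) - 251919) - 2203149)/((1444896 - 943997) - 557338) = (((-12240 + √2) - 251919) - 2203149)/(500899 - 557338) = ((-264159 + √2) - 2203149)/(-56439) = (-2467308 + √2)*(-1/56439) = 822436/18813 - √2/56439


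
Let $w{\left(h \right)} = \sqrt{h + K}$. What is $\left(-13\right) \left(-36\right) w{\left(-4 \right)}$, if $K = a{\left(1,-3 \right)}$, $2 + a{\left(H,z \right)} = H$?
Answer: $468 i \sqrt{5} \approx 1046.5 i$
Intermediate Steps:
$a{\left(H,z \right)} = -2 + H$
$K = -1$ ($K = -2 + 1 = -1$)
$w{\left(h \right)} = \sqrt{-1 + h}$ ($w{\left(h \right)} = \sqrt{h - 1} = \sqrt{-1 + h}$)
$\left(-13\right) \left(-36\right) w{\left(-4 \right)} = \left(-13\right) \left(-36\right) \sqrt{-1 - 4} = 468 \sqrt{-5} = 468 i \sqrt{5}$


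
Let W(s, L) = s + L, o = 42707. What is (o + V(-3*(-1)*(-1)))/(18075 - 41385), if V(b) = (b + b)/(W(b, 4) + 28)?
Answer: -1238497/675990 ≈ -1.8321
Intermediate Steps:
W(s, L) = L + s
V(b) = 2*b/(32 + b) (V(b) = (b + b)/((4 + b) + 28) = (2*b)/(32 + b) = 2*b/(32 + b))
(o + V(-3*(-1)*(-1)))/(18075 - 41385) = (42707 + 2*(-3*(-1)*(-1))/(32 - 3*(-1)*(-1)))/(18075 - 41385) = (42707 + 2*(3*(-1))/(32 + 3*(-1)))/(-23310) = (42707 + 2*(-3)/(32 - 3))*(-1/23310) = (42707 + 2*(-3)/29)*(-1/23310) = (42707 + 2*(-3)*(1/29))*(-1/23310) = (42707 - 6/29)*(-1/23310) = (1238497/29)*(-1/23310) = -1238497/675990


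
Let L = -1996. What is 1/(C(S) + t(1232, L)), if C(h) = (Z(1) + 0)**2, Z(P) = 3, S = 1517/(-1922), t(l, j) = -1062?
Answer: -1/1053 ≈ -0.00094967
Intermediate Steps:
S = -1517/1922 (S = 1517*(-1/1922) = -1517/1922 ≈ -0.78928)
C(h) = 9 (C(h) = (3 + 0)**2 = 3**2 = 9)
1/(C(S) + t(1232, L)) = 1/(9 - 1062) = 1/(-1053) = -1/1053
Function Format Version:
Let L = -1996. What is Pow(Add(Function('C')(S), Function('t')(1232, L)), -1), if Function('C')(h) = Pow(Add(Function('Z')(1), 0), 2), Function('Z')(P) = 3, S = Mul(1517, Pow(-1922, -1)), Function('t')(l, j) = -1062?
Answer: Rational(-1, 1053) ≈ -0.00094967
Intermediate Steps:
S = Rational(-1517, 1922) (S = Mul(1517, Rational(-1, 1922)) = Rational(-1517, 1922) ≈ -0.78928)
Function('C')(h) = 9 (Function('C')(h) = Pow(Add(3, 0), 2) = Pow(3, 2) = 9)
Pow(Add(Function('C')(S), Function('t')(1232, L)), -1) = Pow(Add(9, -1062), -1) = Pow(-1053, -1) = Rational(-1, 1053)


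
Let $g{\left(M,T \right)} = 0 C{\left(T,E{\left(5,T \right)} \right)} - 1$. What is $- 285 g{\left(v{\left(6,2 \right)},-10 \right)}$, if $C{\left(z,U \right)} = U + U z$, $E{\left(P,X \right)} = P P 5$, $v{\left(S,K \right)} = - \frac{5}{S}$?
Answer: $285$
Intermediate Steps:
$E{\left(P,X \right)} = 5 P^{2}$ ($E{\left(P,X \right)} = P^{2} \cdot 5 = 5 P^{2}$)
$g{\left(M,T \right)} = -1$ ($g{\left(M,T \right)} = 0 \cdot 5 \cdot 5^{2} \left(1 + T\right) - 1 = 0 \cdot 5 \cdot 25 \left(1 + T\right) - 1 = 0 \cdot 125 \left(1 + T\right) - 1 = 0 \left(125 + 125 T\right) - 1 = 0 - 1 = -1$)
$- 285 g{\left(v{\left(6,2 \right)},-10 \right)} = \left(-285\right) \left(-1\right) = 285$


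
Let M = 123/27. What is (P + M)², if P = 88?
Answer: 693889/81 ≈ 8566.5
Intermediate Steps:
M = 41/9 (M = 123*(1/27) = 41/9 ≈ 4.5556)
(P + M)² = (88 + 41/9)² = (833/9)² = 693889/81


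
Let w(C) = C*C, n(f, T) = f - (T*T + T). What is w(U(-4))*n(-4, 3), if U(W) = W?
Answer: -256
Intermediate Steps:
n(f, T) = f - T - T² (n(f, T) = f - (T² + T) = f - (T + T²) = f + (-T - T²) = f - T - T²)
w(C) = C²
w(U(-4))*n(-4, 3) = (-4)²*(-4 - 1*3 - 1*3²) = 16*(-4 - 3 - 1*9) = 16*(-4 - 3 - 9) = 16*(-16) = -256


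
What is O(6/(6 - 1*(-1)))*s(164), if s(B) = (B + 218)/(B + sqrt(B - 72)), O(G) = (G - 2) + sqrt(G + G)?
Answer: -125296/46907 - 382*sqrt(483)/46907 + 1528*sqrt(23)/46907 + 31324*sqrt(21)/46907 ≈ 0.36628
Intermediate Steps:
O(G) = -2 + G + sqrt(2)*sqrt(G) (O(G) = (-2 + G) + sqrt(2*G) = (-2 + G) + sqrt(2)*sqrt(G) = -2 + G + sqrt(2)*sqrt(G))
s(B) = (218 + B)/(B + sqrt(-72 + B))
O(6/(6 - 1*(-1)))*s(164) = (-2 + 6/(6 - 1*(-1)) + sqrt(2)*sqrt(6/(6 - 1*(-1))))*((218 + 164)/(164 + sqrt(-72 + 164))) = (-2 + 6/(6 + 1) + sqrt(2)*sqrt(6/(6 + 1)))*(382/(164 + sqrt(92))) = (-2 + 6/7 + sqrt(2)*sqrt(6/7))*(382/(164 + 2*sqrt(23))) = (-2 + 6/7 + sqrt(2)*(sqrt(42)/7))*(382/(164 + 2*sqrt(23))) = (-2 + 6/7 + 2*sqrt(21)/7)*(382/(164 + 2*sqrt(23))) = (-8/7 + 2*sqrt(21)/7)*(382/(164 + 2*sqrt(23))) = 382*(-8/7 + 2*sqrt(21)/7)/(164 + 2*sqrt(23))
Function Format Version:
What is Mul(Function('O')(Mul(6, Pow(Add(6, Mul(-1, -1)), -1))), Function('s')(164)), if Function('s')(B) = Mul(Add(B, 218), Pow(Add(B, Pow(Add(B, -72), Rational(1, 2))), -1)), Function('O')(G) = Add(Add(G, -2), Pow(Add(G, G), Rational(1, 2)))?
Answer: Add(Rational(-125296, 46907), Mul(Rational(-382, 46907), Pow(483, Rational(1, 2))), Mul(Rational(1528, 46907), Pow(23, Rational(1, 2))), Mul(Rational(31324, 46907), Pow(21, Rational(1, 2)))) ≈ 0.36628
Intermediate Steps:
Function('O')(G) = Add(-2, G, Mul(Pow(2, Rational(1, 2)), Pow(G, Rational(1, 2)))) (Function('O')(G) = Add(Add(-2, G), Pow(Mul(2, G), Rational(1, 2))) = Add(Add(-2, G), Mul(Pow(2, Rational(1, 2)), Pow(G, Rational(1, 2)))) = Add(-2, G, Mul(Pow(2, Rational(1, 2)), Pow(G, Rational(1, 2)))))
Function('s')(B) = Mul(Pow(Add(B, Pow(Add(-72, B), Rational(1, 2))), -1), Add(218, B)) (Function('s')(B) = Mul(Add(218, B), Pow(Add(B, Pow(Add(-72, B), Rational(1, 2))), -1)) = Mul(Pow(Add(B, Pow(Add(-72, B), Rational(1, 2))), -1), Add(218, B)))
Mul(Function('O')(Mul(6, Pow(Add(6, Mul(-1, -1)), -1))), Function('s')(164)) = Mul(Add(-2, Mul(6, Pow(Add(6, Mul(-1, -1)), -1)), Mul(Pow(2, Rational(1, 2)), Pow(Mul(6, Pow(Add(6, Mul(-1, -1)), -1)), Rational(1, 2)))), Mul(Pow(Add(164, Pow(Add(-72, 164), Rational(1, 2))), -1), Add(218, 164))) = Mul(Add(-2, Mul(6, Pow(Add(6, 1), -1)), Mul(Pow(2, Rational(1, 2)), Pow(Mul(6, Pow(Add(6, 1), -1)), Rational(1, 2)))), Mul(Pow(Add(164, Pow(92, Rational(1, 2))), -1), 382)) = Mul(Add(-2, Mul(6, Pow(7, -1)), Mul(Pow(2, Rational(1, 2)), Pow(Mul(6, Pow(7, -1)), Rational(1, 2)))), Mul(Pow(Add(164, Mul(2, Pow(23, Rational(1, 2)))), -1), 382)) = Mul(Add(-2, Mul(6, Rational(1, 7)), Mul(Pow(2, Rational(1, 2)), Pow(Mul(6, Rational(1, 7)), Rational(1, 2)))), Mul(382, Pow(Add(164, Mul(2, Pow(23, Rational(1, 2)))), -1))) = Mul(Add(-2, Rational(6, 7), Mul(Pow(2, Rational(1, 2)), Pow(Rational(6, 7), Rational(1, 2)))), Mul(382, Pow(Add(164, Mul(2, Pow(23, Rational(1, 2)))), -1))) = Mul(Add(-2, Rational(6, 7), Mul(Pow(2, Rational(1, 2)), Mul(Rational(1, 7), Pow(42, Rational(1, 2))))), Mul(382, Pow(Add(164, Mul(2, Pow(23, Rational(1, 2)))), -1))) = Mul(Add(-2, Rational(6, 7), Mul(Rational(2, 7), Pow(21, Rational(1, 2)))), Mul(382, Pow(Add(164, Mul(2, Pow(23, Rational(1, 2)))), -1))) = Mul(Add(Rational(-8, 7), Mul(Rational(2, 7), Pow(21, Rational(1, 2)))), Mul(382, Pow(Add(164, Mul(2, Pow(23, Rational(1, 2)))), -1))) = Mul(382, Pow(Add(164, Mul(2, Pow(23, Rational(1, 2)))), -1), Add(Rational(-8, 7), Mul(Rational(2, 7), Pow(21, Rational(1, 2)))))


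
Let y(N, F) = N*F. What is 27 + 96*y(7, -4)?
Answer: -2661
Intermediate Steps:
y(N, F) = F*N
27 + 96*y(7, -4) = 27 + 96*(-4*7) = 27 + 96*(-28) = 27 - 2688 = -2661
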